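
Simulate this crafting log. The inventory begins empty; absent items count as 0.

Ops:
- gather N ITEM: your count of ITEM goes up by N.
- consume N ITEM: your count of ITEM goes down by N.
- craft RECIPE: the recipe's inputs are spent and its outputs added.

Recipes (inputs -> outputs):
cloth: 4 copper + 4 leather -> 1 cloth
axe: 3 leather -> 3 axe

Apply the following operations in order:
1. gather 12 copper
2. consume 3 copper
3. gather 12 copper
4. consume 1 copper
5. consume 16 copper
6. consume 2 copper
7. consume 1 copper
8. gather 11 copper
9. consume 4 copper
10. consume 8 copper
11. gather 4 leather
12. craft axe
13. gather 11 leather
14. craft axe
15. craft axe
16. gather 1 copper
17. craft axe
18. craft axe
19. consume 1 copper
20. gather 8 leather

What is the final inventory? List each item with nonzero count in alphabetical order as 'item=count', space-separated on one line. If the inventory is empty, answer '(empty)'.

Answer: axe=15 leather=8

Derivation:
After 1 (gather 12 copper): copper=12
After 2 (consume 3 copper): copper=9
After 3 (gather 12 copper): copper=21
After 4 (consume 1 copper): copper=20
After 5 (consume 16 copper): copper=4
After 6 (consume 2 copper): copper=2
After 7 (consume 1 copper): copper=1
After 8 (gather 11 copper): copper=12
After 9 (consume 4 copper): copper=8
After 10 (consume 8 copper): (empty)
After 11 (gather 4 leather): leather=4
After 12 (craft axe): axe=3 leather=1
After 13 (gather 11 leather): axe=3 leather=12
After 14 (craft axe): axe=6 leather=9
After 15 (craft axe): axe=9 leather=6
After 16 (gather 1 copper): axe=9 copper=1 leather=6
After 17 (craft axe): axe=12 copper=1 leather=3
After 18 (craft axe): axe=15 copper=1
After 19 (consume 1 copper): axe=15
After 20 (gather 8 leather): axe=15 leather=8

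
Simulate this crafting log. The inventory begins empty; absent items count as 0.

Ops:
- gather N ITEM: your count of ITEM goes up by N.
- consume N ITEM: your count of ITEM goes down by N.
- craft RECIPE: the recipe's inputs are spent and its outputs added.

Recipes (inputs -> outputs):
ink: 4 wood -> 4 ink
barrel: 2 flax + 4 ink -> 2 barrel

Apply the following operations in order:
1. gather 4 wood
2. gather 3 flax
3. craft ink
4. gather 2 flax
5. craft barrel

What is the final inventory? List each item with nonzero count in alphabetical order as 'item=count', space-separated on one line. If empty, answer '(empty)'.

After 1 (gather 4 wood): wood=4
After 2 (gather 3 flax): flax=3 wood=4
After 3 (craft ink): flax=3 ink=4
After 4 (gather 2 flax): flax=5 ink=4
After 5 (craft barrel): barrel=2 flax=3

Answer: barrel=2 flax=3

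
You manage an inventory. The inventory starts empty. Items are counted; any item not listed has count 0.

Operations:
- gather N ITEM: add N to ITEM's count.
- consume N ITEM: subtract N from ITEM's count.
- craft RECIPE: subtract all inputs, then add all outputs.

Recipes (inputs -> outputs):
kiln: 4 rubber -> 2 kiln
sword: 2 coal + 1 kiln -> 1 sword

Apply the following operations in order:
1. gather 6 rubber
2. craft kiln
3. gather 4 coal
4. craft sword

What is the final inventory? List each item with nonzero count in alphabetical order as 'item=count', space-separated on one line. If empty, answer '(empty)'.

Answer: coal=2 kiln=1 rubber=2 sword=1

Derivation:
After 1 (gather 6 rubber): rubber=6
After 2 (craft kiln): kiln=2 rubber=2
After 3 (gather 4 coal): coal=4 kiln=2 rubber=2
After 4 (craft sword): coal=2 kiln=1 rubber=2 sword=1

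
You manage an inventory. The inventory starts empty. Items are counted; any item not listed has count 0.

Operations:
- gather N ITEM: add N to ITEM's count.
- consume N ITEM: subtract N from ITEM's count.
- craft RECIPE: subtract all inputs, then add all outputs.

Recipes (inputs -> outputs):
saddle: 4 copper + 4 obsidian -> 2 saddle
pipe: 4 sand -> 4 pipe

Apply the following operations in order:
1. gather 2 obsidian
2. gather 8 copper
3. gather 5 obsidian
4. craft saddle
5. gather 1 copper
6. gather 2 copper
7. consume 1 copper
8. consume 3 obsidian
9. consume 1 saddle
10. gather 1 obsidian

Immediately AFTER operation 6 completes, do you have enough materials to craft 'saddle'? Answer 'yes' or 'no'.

After 1 (gather 2 obsidian): obsidian=2
After 2 (gather 8 copper): copper=8 obsidian=2
After 3 (gather 5 obsidian): copper=8 obsidian=7
After 4 (craft saddle): copper=4 obsidian=3 saddle=2
After 5 (gather 1 copper): copper=5 obsidian=3 saddle=2
After 6 (gather 2 copper): copper=7 obsidian=3 saddle=2

Answer: no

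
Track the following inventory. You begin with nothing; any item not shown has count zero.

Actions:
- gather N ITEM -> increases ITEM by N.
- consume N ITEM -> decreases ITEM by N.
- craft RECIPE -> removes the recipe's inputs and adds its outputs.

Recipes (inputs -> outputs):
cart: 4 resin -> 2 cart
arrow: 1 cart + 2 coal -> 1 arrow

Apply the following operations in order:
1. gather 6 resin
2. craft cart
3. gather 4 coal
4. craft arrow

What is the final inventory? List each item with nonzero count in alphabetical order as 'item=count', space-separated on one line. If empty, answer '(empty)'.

After 1 (gather 6 resin): resin=6
After 2 (craft cart): cart=2 resin=2
After 3 (gather 4 coal): cart=2 coal=4 resin=2
After 4 (craft arrow): arrow=1 cart=1 coal=2 resin=2

Answer: arrow=1 cart=1 coal=2 resin=2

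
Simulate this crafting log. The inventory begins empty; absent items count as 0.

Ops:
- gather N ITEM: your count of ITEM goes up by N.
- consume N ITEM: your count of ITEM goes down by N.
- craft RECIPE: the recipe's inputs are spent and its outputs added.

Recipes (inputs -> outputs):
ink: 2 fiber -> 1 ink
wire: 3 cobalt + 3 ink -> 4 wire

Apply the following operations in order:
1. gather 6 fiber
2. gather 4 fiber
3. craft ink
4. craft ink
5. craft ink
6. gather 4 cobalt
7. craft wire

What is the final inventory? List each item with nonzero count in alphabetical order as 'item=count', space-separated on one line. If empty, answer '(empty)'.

Answer: cobalt=1 fiber=4 wire=4

Derivation:
After 1 (gather 6 fiber): fiber=6
After 2 (gather 4 fiber): fiber=10
After 3 (craft ink): fiber=8 ink=1
After 4 (craft ink): fiber=6 ink=2
After 5 (craft ink): fiber=4 ink=3
After 6 (gather 4 cobalt): cobalt=4 fiber=4 ink=3
After 7 (craft wire): cobalt=1 fiber=4 wire=4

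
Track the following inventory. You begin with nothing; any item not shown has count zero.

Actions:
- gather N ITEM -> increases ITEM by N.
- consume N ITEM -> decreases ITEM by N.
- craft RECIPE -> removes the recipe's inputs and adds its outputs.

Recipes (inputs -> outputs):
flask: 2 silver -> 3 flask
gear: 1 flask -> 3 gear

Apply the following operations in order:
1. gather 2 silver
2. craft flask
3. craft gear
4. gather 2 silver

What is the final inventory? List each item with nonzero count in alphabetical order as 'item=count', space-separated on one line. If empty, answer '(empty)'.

Answer: flask=2 gear=3 silver=2

Derivation:
After 1 (gather 2 silver): silver=2
After 2 (craft flask): flask=3
After 3 (craft gear): flask=2 gear=3
After 4 (gather 2 silver): flask=2 gear=3 silver=2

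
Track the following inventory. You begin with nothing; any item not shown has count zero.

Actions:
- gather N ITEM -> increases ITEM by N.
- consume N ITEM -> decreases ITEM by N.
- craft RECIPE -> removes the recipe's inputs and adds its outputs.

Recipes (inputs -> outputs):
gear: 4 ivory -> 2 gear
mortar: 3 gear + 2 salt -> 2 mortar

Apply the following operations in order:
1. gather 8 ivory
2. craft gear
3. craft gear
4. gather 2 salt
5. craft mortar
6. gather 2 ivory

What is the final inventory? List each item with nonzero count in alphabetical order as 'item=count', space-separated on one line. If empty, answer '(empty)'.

Answer: gear=1 ivory=2 mortar=2

Derivation:
After 1 (gather 8 ivory): ivory=8
After 2 (craft gear): gear=2 ivory=4
After 3 (craft gear): gear=4
After 4 (gather 2 salt): gear=4 salt=2
After 5 (craft mortar): gear=1 mortar=2
After 6 (gather 2 ivory): gear=1 ivory=2 mortar=2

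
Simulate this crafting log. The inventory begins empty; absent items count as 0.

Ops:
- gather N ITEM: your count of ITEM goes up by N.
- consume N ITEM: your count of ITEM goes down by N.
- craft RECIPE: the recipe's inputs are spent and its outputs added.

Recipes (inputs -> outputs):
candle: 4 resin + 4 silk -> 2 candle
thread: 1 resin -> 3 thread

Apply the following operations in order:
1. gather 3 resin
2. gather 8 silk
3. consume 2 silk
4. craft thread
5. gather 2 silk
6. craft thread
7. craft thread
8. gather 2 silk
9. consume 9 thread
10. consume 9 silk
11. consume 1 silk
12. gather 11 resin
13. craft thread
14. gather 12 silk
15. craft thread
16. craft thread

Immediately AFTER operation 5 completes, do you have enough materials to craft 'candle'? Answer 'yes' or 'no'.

After 1 (gather 3 resin): resin=3
After 2 (gather 8 silk): resin=3 silk=8
After 3 (consume 2 silk): resin=3 silk=6
After 4 (craft thread): resin=2 silk=6 thread=3
After 5 (gather 2 silk): resin=2 silk=8 thread=3

Answer: no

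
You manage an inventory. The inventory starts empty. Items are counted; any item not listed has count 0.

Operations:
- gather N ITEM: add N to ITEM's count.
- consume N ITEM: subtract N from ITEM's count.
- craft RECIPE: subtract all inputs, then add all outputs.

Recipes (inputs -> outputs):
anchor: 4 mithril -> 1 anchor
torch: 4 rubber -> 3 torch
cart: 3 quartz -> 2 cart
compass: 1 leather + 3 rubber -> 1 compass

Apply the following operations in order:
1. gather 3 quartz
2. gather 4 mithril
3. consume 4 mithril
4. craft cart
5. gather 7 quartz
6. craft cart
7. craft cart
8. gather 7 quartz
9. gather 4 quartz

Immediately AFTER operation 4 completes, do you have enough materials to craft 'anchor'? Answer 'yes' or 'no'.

Answer: no

Derivation:
After 1 (gather 3 quartz): quartz=3
After 2 (gather 4 mithril): mithril=4 quartz=3
After 3 (consume 4 mithril): quartz=3
After 4 (craft cart): cart=2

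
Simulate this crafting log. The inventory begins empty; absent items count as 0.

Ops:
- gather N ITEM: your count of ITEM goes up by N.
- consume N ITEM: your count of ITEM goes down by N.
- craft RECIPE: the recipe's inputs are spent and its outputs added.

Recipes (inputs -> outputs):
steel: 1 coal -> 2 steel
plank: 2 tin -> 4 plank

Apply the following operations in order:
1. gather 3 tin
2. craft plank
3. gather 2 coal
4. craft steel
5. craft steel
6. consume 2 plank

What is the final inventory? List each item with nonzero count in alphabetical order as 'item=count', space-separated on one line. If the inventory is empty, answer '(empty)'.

After 1 (gather 3 tin): tin=3
After 2 (craft plank): plank=4 tin=1
After 3 (gather 2 coal): coal=2 plank=4 tin=1
After 4 (craft steel): coal=1 plank=4 steel=2 tin=1
After 5 (craft steel): plank=4 steel=4 tin=1
After 6 (consume 2 plank): plank=2 steel=4 tin=1

Answer: plank=2 steel=4 tin=1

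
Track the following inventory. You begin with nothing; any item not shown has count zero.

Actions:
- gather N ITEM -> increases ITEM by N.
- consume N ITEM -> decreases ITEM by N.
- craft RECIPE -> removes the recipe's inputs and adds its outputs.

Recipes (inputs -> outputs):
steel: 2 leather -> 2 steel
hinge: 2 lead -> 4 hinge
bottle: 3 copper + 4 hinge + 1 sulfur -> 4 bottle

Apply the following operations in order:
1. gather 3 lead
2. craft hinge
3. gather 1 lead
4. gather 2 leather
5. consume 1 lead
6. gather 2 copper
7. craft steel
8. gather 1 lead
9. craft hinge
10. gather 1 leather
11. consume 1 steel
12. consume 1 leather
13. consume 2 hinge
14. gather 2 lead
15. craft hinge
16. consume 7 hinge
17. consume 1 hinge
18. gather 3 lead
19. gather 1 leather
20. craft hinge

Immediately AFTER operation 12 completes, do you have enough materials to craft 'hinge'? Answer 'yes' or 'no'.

Answer: no

Derivation:
After 1 (gather 3 lead): lead=3
After 2 (craft hinge): hinge=4 lead=1
After 3 (gather 1 lead): hinge=4 lead=2
After 4 (gather 2 leather): hinge=4 lead=2 leather=2
After 5 (consume 1 lead): hinge=4 lead=1 leather=2
After 6 (gather 2 copper): copper=2 hinge=4 lead=1 leather=2
After 7 (craft steel): copper=2 hinge=4 lead=1 steel=2
After 8 (gather 1 lead): copper=2 hinge=4 lead=2 steel=2
After 9 (craft hinge): copper=2 hinge=8 steel=2
After 10 (gather 1 leather): copper=2 hinge=8 leather=1 steel=2
After 11 (consume 1 steel): copper=2 hinge=8 leather=1 steel=1
After 12 (consume 1 leather): copper=2 hinge=8 steel=1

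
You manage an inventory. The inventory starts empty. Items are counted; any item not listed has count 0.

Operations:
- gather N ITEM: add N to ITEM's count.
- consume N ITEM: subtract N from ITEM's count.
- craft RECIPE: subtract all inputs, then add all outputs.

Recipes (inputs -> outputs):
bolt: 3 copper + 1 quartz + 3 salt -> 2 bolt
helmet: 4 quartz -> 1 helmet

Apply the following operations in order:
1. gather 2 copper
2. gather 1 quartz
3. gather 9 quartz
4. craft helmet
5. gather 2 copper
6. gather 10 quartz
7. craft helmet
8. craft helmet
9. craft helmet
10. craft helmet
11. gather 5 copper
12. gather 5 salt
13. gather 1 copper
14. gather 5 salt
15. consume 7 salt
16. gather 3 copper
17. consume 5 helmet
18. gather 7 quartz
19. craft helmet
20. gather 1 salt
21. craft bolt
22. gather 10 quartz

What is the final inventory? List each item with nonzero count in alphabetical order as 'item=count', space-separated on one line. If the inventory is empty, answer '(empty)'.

Answer: bolt=2 copper=10 helmet=1 quartz=12 salt=1

Derivation:
After 1 (gather 2 copper): copper=2
After 2 (gather 1 quartz): copper=2 quartz=1
After 3 (gather 9 quartz): copper=2 quartz=10
After 4 (craft helmet): copper=2 helmet=1 quartz=6
After 5 (gather 2 copper): copper=4 helmet=1 quartz=6
After 6 (gather 10 quartz): copper=4 helmet=1 quartz=16
After 7 (craft helmet): copper=4 helmet=2 quartz=12
After 8 (craft helmet): copper=4 helmet=3 quartz=8
After 9 (craft helmet): copper=4 helmet=4 quartz=4
After 10 (craft helmet): copper=4 helmet=5
After 11 (gather 5 copper): copper=9 helmet=5
After 12 (gather 5 salt): copper=9 helmet=5 salt=5
After 13 (gather 1 copper): copper=10 helmet=5 salt=5
After 14 (gather 5 salt): copper=10 helmet=5 salt=10
After 15 (consume 7 salt): copper=10 helmet=5 salt=3
After 16 (gather 3 copper): copper=13 helmet=5 salt=3
After 17 (consume 5 helmet): copper=13 salt=3
After 18 (gather 7 quartz): copper=13 quartz=7 salt=3
After 19 (craft helmet): copper=13 helmet=1 quartz=3 salt=3
After 20 (gather 1 salt): copper=13 helmet=1 quartz=3 salt=4
After 21 (craft bolt): bolt=2 copper=10 helmet=1 quartz=2 salt=1
After 22 (gather 10 quartz): bolt=2 copper=10 helmet=1 quartz=12 salt=1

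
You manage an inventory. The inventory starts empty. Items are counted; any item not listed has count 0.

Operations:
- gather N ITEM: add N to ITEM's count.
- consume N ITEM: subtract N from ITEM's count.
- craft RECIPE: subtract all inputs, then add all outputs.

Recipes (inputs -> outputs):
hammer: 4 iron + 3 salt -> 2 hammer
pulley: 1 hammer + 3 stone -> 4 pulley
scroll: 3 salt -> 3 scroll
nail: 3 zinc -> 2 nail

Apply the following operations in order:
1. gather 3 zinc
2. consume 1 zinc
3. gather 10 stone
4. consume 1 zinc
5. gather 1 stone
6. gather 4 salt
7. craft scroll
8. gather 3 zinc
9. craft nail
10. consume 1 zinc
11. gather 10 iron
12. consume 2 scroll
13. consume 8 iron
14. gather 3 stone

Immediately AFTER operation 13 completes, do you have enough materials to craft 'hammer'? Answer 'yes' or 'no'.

After 1 (gather 3 zinc): zinc=3
After 2 (consume 1 zinc): zinc=2
After 3 (gather 10 stone): stone=10 zinc=2
After 4 (consume 1 zinc): stone=10 zinc=1
After 5 (gather 1 stone): stone=11 zinc=1
After 6 (gather 4 salt): salt=4 stone=11 zinc=1
After 7 (craft scroll): salt=1 scroll=3 stone=11 zinc=1
After 8 (gather 3 zinc): salt=1 scroll=3 stone=11 zinc=4
After 9 (craft nail): nail=2 salt=1 scroll=3 stone=11 zinc=1
After 10 (consume 1 zinc): nail=2 salt=1 scroll=3 stone=11
After 11 (gather 10 iron): iron=10 nail=2 salt=1 scroll=3 stone=11
After 12 (consume 2 scroll): iron=10 nail=2 salt=1 scroll=1 stone=11
After 13 (consume 8 iron): iron=2 nail=2 salt=1 scroll=1 stone=11

Answer: no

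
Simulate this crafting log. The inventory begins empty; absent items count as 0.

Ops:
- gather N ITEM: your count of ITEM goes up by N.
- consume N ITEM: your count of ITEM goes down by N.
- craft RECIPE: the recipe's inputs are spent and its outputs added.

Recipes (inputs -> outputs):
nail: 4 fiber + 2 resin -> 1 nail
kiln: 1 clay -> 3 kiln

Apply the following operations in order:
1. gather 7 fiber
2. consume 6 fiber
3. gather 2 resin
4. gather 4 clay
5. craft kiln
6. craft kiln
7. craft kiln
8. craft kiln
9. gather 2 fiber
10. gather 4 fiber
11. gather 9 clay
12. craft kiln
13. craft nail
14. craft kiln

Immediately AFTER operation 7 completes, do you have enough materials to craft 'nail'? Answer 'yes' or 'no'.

After 1 (gather 7 fiber): fiber=7
After 2 (consume 6 fiber): fiber=1
After 3 (gather 2 resin): fiber=1 resin=2
After 4 (gather 4 clay): clay=4 fiber=1 resin=2
After 5 (craft kiln): clay=3 fiber=1 kiln=3 resin=2
After 6 (craft kiln): clay=2 fiber=1 kiln=6 resin=2
After 7 (craft kiln): clay=1 fiber=1 kiln=9 resin=2

Answer: no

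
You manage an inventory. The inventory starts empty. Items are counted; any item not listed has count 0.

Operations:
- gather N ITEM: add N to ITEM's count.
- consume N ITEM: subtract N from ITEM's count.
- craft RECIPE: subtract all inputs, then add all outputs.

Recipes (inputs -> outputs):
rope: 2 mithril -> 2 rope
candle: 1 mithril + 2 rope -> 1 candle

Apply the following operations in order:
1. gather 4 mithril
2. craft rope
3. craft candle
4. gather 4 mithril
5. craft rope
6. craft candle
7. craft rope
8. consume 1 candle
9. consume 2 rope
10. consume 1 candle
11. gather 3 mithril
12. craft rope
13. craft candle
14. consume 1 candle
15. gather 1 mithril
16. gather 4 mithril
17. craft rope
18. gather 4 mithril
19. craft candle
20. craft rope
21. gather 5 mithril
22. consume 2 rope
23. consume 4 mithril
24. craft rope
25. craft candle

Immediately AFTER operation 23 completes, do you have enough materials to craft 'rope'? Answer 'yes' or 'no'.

Answer: yes

Derivation:
After 1 (gather 4 mithril): mithril=4
After 2 (craft rope): mithril=2 rope=2
After 3 (craft candle): candle=1 mithril=1
After 4 (gather 4 mithril): candle=1 mithril=5
After 5 (craft rope): candle=1 mithril=3 rope=2
After 6 (craft candle): candle=2 mithril=2
After 7 (craft rope): candle=2 rope=2
After 8 (consume 1 candle): candle=1 rope=2
After 9 (consume 2 rope): candle=1
After 10 (consume 1 candle): (empty)
After 11 (gather 3 mithril): mithril=3
After 12 (craft rope): mithril=1 rope=2
After 13 (craft candle): candle=1
After 14 (consume 1 candle): (empty)
After 15 (gather 1 mithril): mithril=1
After 16 (gather 4 mithril): mithril=5
After 17 (craft rope): mithril=3 rope=2
After 18 (gather 4 mithril): mithril=7 rope=2
After 19 (craft candle): candle=1 mithril=6
After 20 (craft rope): candle=1 mithril=4 rope=2
After 21 (gather 5 mithril): candle=1 mithril=9 rope=2
After 22 (consume 2 rope): candle=1 mithril=9
After 23 (consume 4 mithril): candle=1 mithril=5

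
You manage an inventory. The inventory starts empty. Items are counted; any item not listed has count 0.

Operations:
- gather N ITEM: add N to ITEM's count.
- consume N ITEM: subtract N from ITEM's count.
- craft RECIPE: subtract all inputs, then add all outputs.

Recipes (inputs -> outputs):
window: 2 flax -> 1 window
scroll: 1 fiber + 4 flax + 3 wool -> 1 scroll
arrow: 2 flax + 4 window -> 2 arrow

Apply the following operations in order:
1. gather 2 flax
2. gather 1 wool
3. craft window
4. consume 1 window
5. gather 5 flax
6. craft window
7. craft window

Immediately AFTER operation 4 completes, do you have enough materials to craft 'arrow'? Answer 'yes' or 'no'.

After 1 (gather 2 flax): flax=2
After 2 (gather 1 wool): flax=2 wool=1
After 3 (craft window): window=1 wool=1
After 4 (consume 1 window): wool=1

Answer: no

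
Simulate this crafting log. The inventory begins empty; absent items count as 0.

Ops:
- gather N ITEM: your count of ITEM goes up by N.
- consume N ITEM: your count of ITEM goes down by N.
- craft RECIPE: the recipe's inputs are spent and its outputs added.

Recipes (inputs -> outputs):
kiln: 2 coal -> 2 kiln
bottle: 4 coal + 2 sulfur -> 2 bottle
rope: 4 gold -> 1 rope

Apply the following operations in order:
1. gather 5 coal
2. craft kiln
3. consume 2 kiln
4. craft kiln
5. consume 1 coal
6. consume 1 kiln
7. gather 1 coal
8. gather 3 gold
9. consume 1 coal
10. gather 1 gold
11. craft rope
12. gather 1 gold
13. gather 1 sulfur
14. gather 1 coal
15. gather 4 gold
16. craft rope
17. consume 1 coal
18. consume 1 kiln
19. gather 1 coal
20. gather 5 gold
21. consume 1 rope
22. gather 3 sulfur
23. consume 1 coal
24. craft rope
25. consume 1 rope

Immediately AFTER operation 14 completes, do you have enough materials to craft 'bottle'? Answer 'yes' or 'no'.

Answer: no

Derivation:
After 1 (gather 5 coal): coal=5
After 2 (craft kiln): coal=3 kiln=2
After 3 (consume 2 kiln): coal=3
After 4 (craft kiln): coal=1 kiln=2
After 5 (consume 1 coal): kiln=2
After 6 (consume 1 kiln): kiln=1
After 7 (gather 1 coal): coal=1 kiln=1
After 8 (gather 3 gold): coal=1 gold=3 kiln=1
After 9 (consume 1 coal): gold=3 kiln=1
After 10 (gather 1 gold): gold=4 kiln=1
After 11 (craft rope): kiln=1 rope=1
After 12 (gather 1 gold): gold=1 kiln=1 rope=1
After 13 (gather 1 sulfur): gold=1 kiln=1 rope=1 sulfur=1
After 14 (gather 1 coal): coal=1 gold=1 kiln=1 rope=1 sulfur=1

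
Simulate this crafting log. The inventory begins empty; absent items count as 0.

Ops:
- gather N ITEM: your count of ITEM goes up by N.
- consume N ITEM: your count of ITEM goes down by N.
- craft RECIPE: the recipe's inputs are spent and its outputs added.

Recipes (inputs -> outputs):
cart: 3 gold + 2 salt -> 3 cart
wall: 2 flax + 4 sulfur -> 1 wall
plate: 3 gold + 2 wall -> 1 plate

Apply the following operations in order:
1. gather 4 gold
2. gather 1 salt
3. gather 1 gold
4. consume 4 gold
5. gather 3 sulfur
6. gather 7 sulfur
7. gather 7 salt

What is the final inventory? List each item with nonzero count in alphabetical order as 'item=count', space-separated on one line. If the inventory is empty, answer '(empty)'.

Answer: gold=1 salt=8 sulfur=10

Derivation:
After 1 (gather 4 gold): gold=4
After 2 (gather 1 salt): gold=4 salt=1
After 3 (gather 1 gold): gold=5 salt=1
After 4 (consume 4 gold): gold=1 salt=1
After 5 (gather 3 sulfur): gold=1 salt=1 sulfur=3
After 6 (gather 7 sulfur): gold=1 salt=1 sulfur=10
After 7 (gather 7 salt): gold=1 salt=8 sulfur=10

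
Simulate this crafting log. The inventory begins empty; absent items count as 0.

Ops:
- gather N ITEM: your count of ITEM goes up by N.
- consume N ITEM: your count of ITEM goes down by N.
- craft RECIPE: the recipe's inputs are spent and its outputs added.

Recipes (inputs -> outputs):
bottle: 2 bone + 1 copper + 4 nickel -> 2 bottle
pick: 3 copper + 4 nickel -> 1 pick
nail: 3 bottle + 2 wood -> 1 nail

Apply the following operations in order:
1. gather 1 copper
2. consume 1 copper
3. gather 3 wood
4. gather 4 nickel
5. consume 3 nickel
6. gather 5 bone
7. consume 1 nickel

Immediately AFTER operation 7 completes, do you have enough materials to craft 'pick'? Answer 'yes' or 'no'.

After 1 (gather 1 copper): copper=1
After 2 (consume 1 copper): (empty)
After 3 (gather 3 wood): wood=3
After 4 (gather 4 nickel): nickel=4 wood=3
After 5 (consume 3 nickel): nickel=1 wood=3
After 6 (gather 5 bone): bone=5 nickel=1 wood=3
After 7 (consume 1 nickel): bone=5 wood=3

Answer: no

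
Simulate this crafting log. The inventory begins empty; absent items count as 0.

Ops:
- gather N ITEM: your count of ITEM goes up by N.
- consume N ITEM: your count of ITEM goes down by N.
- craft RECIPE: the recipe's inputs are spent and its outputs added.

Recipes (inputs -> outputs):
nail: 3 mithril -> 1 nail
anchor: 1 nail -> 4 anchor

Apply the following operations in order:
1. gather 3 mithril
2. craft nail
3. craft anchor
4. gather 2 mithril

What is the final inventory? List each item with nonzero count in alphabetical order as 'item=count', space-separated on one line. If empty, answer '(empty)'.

After 1 (gather 3 mithril): mithril=3
After 2 (craft nail): nail=1
After 3 (craft anchor): anchor=4
After 4 (gather 2 mithril): anchor=4 mithril=2

Answer: anchor=4 mithril=2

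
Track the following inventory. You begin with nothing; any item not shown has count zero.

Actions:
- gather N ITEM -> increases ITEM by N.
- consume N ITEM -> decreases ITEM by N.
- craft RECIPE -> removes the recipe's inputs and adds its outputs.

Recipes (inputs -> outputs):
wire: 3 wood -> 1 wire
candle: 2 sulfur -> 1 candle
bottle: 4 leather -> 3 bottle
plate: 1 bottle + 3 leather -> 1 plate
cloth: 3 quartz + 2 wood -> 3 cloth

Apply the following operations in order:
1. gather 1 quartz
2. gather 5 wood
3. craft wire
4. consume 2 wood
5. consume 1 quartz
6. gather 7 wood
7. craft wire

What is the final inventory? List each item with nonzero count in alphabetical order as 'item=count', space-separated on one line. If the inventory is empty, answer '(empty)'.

After 1 (gather 1 quartz): quartz=1
After 2 (gather 5 wood): quartz=1 wood=5
After 3 (craft wire): quartz=1 wire=1 wood=2
After 4 (consume 2 wood): quartz=1 wire=1
After 5 (consume 1 quartz): wire=1
After 6 (gather 7 wood): wire=1 wood=7
After 7 (craft wire): wire=2 wood=4

Answer: wire=2 wood=4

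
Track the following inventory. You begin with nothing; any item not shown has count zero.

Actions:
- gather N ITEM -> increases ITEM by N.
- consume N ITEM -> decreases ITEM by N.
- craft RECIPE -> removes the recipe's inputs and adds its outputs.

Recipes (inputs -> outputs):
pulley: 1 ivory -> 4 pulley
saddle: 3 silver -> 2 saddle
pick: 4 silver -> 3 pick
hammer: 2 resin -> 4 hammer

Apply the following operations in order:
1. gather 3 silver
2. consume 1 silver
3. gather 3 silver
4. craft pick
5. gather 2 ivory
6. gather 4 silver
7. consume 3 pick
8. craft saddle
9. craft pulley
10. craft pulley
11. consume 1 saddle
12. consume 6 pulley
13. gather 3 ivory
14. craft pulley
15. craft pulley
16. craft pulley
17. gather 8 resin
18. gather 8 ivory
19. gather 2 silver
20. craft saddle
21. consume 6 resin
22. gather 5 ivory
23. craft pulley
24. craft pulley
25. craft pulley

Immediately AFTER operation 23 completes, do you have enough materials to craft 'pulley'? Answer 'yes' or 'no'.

Answer: yes

Derivation:
After 1 (gather 3 silver): silver=3
After 2 (consume 1 silver): silver=2
After 3 (gather 3 silver): silver=5
After 4 (craft pick): pick=3 silver=1
After 5 (gather 2 ivory): ivory=2 pick=3 silver=1
After 6 (gather 4 silver): ivory=2 pick=3 silver=5
After 7 (consume 3 pick): ivory=2 silver=5
After 8 (craft saddle): ivory=2 saddle=2 silver=2
After 9 (craft pulley): ivory=1 pulley=4 saddle=2 silver=2
After 10 (craft pulley): pulley=8 saddle=2 silver=2
After 11 (consume 1 saddle): pulley=8 saddle=1 silver=2
After 12 (consume 6 pulley): pulley=2 saddle=1 silver=2
After 13 (gather 3 ivory): ivory=3 pulley=2 saddle=1 silver=2
After 14 (craft pulley): ivory=2 pulley=6 saddle=1 silver=2
After 15 (craft pulley): ivory=1 pulley=10 saddle=1 silver=2
After 16 (craft pulley): pulley=14 saddle=1 silver=2
After 17 (gather 8 resin): pulley=14 resin=8 saddle=1 silver=2
After 18 (gather 8 ivory): ivory=8 pulley=14 resin=8 saddle=1 silver=2
After 19 (gather 2 silver): ivory=8 pulley=14 resin=8 saddle=1 silver=4
After 20 (craft saddle): ivory=8 pulley=14 resin=8 saddle=3 silver=1
After 21 (consume 6 resin): ivory=8 pulley=14 resin=2 saddle=3 silver=1
After 22 (gather 5 ivory): ivory=13 pulley=14 resin=2 saddle=3 silver=1
After 23 (craft pulley): ivory=12 pulley=18 resin=2 saddle=3 silver=1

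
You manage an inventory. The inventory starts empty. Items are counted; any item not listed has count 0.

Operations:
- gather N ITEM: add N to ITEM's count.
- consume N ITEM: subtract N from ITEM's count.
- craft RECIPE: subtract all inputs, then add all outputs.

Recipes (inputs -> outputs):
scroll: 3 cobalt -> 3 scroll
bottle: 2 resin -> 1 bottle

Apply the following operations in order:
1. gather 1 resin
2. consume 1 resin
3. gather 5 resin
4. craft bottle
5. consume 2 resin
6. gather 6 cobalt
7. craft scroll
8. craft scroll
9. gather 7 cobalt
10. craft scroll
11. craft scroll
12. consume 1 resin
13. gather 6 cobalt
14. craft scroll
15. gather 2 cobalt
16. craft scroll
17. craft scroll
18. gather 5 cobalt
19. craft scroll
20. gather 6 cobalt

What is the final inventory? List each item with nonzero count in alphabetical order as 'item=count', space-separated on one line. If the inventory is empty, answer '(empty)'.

After 1 (gather 1 resin): resin=1
After 2 (consume 1 resin): (empty)
After 3 (gather 5 resin): resin=5
After 4 (craft bottle): bottle=1 resin=3
After 5 (consume 2 resin): bottle=1 resin=1
After 6 (gather 6 cobalt): bottle=1 cobalt=6 resin=1
After 7 (craft scroll): bottle=1 cobalt=3 resin=1 scroll=3
After 8 (craft scroll): bottle=1 resin=1 scroll=6
After 9 (gather 7 cobalt): bottle=1 cobalt=7 resin=1 scroll=6
After 10 (craft scroll): bottle=1 cobalt=4 resin=1 scroll=9
After 11 (craft scroll): bottle=1 cobalt=1 resin=1 scroll=12
After 12 (consume 1 resin): bottle=1 cobalt=1 scroll=12
After 13 (gather 6 cobalt): bottle=1 cobalt=7 scroll=12
After 14 (craft scroll): bottle=1 cobalt=4 scroll=15
After 15 (gather 2 cobalt): bottle=1 cobalt=6 scroll=15
After 16 (craft scroll): bottle=1 cobalt=3 scroll=18
After 17 (craft scroll): bottle=1 scroll=21
After 18 (gather 5 cobalt): bottle=1 cobalt=5 scroll=21
After 19 (craft scroll): bottle=1 cobalt=2 scroll=24
After 20 (gather 6 cobalt): bottle=1 cobalt=8 scroll=24

Answer: bottle=1 cobalt=8 scroll=24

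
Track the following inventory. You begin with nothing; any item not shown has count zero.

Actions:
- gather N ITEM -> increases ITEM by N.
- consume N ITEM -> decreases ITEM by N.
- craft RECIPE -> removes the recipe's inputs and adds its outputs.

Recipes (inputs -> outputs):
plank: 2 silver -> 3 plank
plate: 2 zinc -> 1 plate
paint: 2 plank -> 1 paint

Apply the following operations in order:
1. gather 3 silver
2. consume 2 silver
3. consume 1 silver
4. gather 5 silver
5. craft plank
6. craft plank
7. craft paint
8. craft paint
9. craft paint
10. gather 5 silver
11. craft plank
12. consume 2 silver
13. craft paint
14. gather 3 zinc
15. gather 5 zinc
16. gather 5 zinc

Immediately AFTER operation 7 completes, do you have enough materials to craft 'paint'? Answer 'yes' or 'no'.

Answer: yes

Derivation:
After 1 (gather 3 silver): silver=3
After 2 (consume 2 silver): silver=1
After 3 (consume 1 silver): (empty)
After 4 (gather 5 silver): silver=5
After 5 (craft plank): plank=3 silver=3
After 6 (craft plank): plank=6 silver=1
After 7 (craft paint): paint=1 plank=4 silver=1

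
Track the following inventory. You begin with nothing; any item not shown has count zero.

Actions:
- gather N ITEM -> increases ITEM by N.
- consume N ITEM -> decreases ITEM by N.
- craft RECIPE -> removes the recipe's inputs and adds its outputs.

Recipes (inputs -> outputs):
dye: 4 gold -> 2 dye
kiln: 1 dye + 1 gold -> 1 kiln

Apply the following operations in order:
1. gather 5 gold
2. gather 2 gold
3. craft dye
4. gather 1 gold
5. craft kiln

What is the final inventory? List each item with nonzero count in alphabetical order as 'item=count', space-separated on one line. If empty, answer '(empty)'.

Answer: dye=1 gold=3 kiln=1

Derivation:
After 1 (gather 5 gold): gold=5
After 2 (gather 2 gold): gold=7
After 3 (craft dye): dye=2 gold=3
After 4 (gather 1 gold): dye=2 gold=4
After 5 (craft kiln): dye=1 gold=3 kiln=1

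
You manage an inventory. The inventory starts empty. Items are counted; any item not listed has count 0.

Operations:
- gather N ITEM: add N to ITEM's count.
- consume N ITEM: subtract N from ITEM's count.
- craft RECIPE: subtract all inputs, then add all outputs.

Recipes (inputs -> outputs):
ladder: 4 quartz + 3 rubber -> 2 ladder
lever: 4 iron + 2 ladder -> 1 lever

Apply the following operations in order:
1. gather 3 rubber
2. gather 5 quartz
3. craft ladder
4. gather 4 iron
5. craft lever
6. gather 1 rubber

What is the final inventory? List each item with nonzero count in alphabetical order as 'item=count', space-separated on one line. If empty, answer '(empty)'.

After 1 (gather 3 rubber): rubber=3
After 2 (gather 5 quartz): quartz=5 rubber=3
After 3 (craft ladder): ladder=2 quartz=1
After 4 (gather 4 iron): iron=4 ladder=2 quartz=1
After 5 (craft lever): lever=1 quartz=1
After 6 (gather 1 rubber): lever=1 quartz=1 rubber=1

Answer: lever=1 quartz=1 rubber=1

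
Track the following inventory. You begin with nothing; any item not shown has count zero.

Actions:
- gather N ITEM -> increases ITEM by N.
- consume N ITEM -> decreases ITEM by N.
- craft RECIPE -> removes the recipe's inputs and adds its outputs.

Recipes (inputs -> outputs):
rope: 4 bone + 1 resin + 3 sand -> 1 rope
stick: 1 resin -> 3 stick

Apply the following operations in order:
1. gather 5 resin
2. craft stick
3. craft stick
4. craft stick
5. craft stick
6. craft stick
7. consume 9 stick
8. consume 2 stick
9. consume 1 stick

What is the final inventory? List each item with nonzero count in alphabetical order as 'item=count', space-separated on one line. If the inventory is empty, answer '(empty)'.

After 1 (gather 5 resin): resin=5
After 2 (craft stick): resin=4 stick=3
After 3 (craft stick): resin=3 stick=6
After 4 (craft stick): resin=2 stick=9
After 5 (craft stick): resin=1 stick=12
After 6 (craft stick): stick=15
After 7 (consume 9 stick): stick=6
After 8 (consume 2 stick): stick=4
After 9 (consume 1 stick): stick=3

Answer: stick=3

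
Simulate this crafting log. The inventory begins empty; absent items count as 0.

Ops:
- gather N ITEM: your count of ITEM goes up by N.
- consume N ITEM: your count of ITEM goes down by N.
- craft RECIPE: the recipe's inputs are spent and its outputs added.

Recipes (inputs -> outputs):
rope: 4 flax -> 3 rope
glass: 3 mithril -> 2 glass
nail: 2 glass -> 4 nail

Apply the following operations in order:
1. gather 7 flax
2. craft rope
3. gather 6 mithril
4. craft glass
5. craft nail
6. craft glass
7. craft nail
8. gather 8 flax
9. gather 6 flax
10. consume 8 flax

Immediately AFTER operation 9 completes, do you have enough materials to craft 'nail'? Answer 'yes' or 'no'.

Answer: no

Derivation:
After 1 (gather 7 flax): flax=7
After 2 (craft rope): flax=3 rope=3
After 3 (gather 6 mithril): flax=3 mithril=6 rope=3
After 4 (craft glass): flax=3 glass=2 mithril=3 rope=3
After 5 (craft nail): flax=3 mithril=3 nail=4 rope=3
After 6 (craft glass): flax=3 glass=2 nail=4 rope=3
After 7 (craft nail): flax=3 nail=8 rope=3
After 8 (gather 8 flax): flax=11 nail=8 rope=3
After 9 (gather 6 flax): flax=17 nail=8 rope=3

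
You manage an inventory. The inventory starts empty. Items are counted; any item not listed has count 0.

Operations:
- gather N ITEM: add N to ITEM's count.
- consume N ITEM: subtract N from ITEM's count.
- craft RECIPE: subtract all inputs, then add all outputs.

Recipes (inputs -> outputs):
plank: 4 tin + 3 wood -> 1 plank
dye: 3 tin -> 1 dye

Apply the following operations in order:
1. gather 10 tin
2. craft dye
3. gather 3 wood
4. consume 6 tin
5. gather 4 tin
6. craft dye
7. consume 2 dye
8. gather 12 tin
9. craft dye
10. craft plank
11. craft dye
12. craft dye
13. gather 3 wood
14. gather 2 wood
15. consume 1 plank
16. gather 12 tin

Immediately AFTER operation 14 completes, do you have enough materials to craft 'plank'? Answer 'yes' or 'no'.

Answer: no

Derivation:
After 1 (gather 10 tin): tin=10
After 2 (craft dye): dye=1 tin=7
After 3 (gather 3 wood): dye=1 tin=7 wood=3
After 4 (consume 6 tin): dye=1 tin=1 wood=3
After 5 (gather 4 tin): dye=1 tin=5 wood=3
After 6 (craft dye): dye=2 tin=2 wood=3
After 7 (consume 2 dye): tin=2 wood=3
After 8 (gather 12 tin): tin=14 wood=3
After 9 (craft dye): dye=1 tin=11 wood=3
After 10 (craft plank): dye=1 plank=1 tin=7
After 11 (craft dye): dye=2 plank=1 tin=4
After 12 (craft dye): dye=3 plank=1 tin=1
After 13 (gather 3 wood): dye=3 plank=1 tin=1 wood=3
After 14 (gather 2 wood): dye=3 plank=1 tin=1 wood=5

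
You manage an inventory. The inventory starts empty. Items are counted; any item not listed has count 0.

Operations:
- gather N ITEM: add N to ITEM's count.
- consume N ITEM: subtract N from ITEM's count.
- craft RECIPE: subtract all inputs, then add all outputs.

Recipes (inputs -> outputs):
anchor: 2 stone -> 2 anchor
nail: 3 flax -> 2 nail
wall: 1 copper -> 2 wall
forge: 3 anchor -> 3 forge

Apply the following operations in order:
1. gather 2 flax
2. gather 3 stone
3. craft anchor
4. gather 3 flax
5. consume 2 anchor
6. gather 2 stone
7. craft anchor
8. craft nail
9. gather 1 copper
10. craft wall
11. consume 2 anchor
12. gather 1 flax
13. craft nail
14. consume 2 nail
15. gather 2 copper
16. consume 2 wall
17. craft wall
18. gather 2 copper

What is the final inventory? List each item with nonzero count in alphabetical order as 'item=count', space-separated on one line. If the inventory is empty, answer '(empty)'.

After 1 (gather 2 flax): flax=2
After 2 (gather 3 stone): flax=2 stone=3
After 3 (craft anchor): anchor=2 flax=2 stone=1
After 4 (gather 3 flax): anchor=2 flax=5 stone=1
After 5 (consume 2 anchor): flax=5 stone=1
After 6 (gather 2 stone): flax=5 stone=3
After 7 (craft anchor): anchor=2 flax=5 stone=1
After 8 (craft nail): anchor=2 flax=2 nail=2 stone=1
After 9 (gather 1 copper): anchor=2 copper=1 flax=2 nail=2 stone=1
After 10 (craft wall): anchor=2 flax=2 nail=2 stone=1 wall=2
After 11 (consume 2 anchor): flax=2 nail=2 stone=1 wall=2
After 12 (gather 1 flax): flax=3 nail=2 stone=1 wall=2
After 13 (craft nail): nail=4 stone=1 wall=2
After 14 (consume 2 nail): nail=2 stone=1 wall=2
After 15 (gather 2 copper): copper=2 nail=2 stone=1 wall=2
After 16 (consume 2 wall): copper=2 nail=2 stone=1
After 17 (craft wall): copper=1 nail=2 stone=1 wall=2
After 18 (gather 2 copper): copper=3 nail=2 stone=1 wall=2

Answer: copper=3 nail=2 stone=1 wall=2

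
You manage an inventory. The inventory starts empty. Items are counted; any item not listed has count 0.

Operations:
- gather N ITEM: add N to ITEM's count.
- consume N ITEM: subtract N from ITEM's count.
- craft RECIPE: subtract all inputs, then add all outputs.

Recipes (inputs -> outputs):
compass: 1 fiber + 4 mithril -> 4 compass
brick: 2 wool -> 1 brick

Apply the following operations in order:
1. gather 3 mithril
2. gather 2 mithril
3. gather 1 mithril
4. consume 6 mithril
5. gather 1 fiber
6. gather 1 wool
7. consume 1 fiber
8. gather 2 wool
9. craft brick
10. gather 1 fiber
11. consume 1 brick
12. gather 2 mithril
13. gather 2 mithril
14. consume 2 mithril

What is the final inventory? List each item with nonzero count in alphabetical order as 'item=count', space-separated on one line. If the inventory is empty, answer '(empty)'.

After 1 (gather 3 mithril): mithril=3
After 2 (gather 2 mithril): mithril=5
After 3 (gather 1 mithril): mithril=6
After 4 (consume 6 mithril): (empty)
After 5 (gather 1 fiber): fiber=1
After 6 (gather 1 wool): fiber=1 wool=1
After 7 (consume 1 fiber): wool=1
After 8 (gather 2 wool): wool=3
After 9 (craft brick): brick=1 wool=1
After 10 (gather 1 fiber): brick=1 fiber=1 wool=1
After 11 (consume 1 brick): fiber=1 wool=1
After 12 (gather 2 mithril): fiber=1 mithril=2 wool=1
After 13 (gather 2 mithril): fiber=1 mithril=4 wool=1
After 14 (consume 2 mithril): fiber=1 mithril=2 wool=1

Answer: fiber=1 mithril=2 wool=1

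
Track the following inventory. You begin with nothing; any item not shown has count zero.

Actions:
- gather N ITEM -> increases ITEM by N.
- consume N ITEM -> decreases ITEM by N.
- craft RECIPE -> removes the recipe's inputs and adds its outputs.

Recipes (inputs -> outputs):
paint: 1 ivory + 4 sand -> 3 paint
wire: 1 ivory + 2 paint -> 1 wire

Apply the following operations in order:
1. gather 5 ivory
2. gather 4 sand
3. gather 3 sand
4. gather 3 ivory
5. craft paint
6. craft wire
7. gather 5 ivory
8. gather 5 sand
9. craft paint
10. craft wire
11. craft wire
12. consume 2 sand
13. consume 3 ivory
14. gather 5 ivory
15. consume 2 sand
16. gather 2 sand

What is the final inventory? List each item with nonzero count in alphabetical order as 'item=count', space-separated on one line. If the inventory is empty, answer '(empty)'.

Answer: ivory=10 sand=2 wire=3

Derivation:
After 1 (gather 5 ivory): ivory=5
After 2 (gather 4 sand): ivory=5 sand=4
After 3 (gather 3 sand): ivory=5 sand=7
After 4 (gather 3 ivory): ivory=8 sand=7
After 5 (craft paint): ivory=7 paint=3 sand=3
After 6 (craft wire): ivory=6 paint=1 sand=3 wire=1
After 7 (gather 5 ivory): ivory=11 paint=1 sand=3 wire=1
After 8 (gather 5 sand): ivory=11 paint=1 sand=8 wire=1
After 9 (craft paint): ivory=10 paint=4 sand=4 wire=1
After 10 (craft wire): ivory=9 paint=2 sand=4 wire=2
After 11 (craft wire): ivory=8 sand=4 wire=3
After 12 (consume 2 sand): ivory=8 sand=2 wire=3
After 13 (consume 3 ivory): ivory=5 sand=2 wire=3
After 14 (gather 5 ivory): ivory=10 sand=2 wire=3
After 15 (consume 2 sand): ivory=10 wire=3
After 16 (gather 2 sand): ivory=10 sand=2 wire=3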